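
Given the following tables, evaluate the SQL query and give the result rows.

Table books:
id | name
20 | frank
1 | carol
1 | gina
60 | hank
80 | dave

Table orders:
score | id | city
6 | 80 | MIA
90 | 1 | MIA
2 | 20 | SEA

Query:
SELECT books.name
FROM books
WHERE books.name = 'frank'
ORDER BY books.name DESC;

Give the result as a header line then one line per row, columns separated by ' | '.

== RESULT ==
books.name
frank

Derivation:
After WHERE (1 rows):
books.id | books.name
20 | frank
After SELECT (1 rows):
books.name
frank
After ORDER BY (1 rows):
books.name
frank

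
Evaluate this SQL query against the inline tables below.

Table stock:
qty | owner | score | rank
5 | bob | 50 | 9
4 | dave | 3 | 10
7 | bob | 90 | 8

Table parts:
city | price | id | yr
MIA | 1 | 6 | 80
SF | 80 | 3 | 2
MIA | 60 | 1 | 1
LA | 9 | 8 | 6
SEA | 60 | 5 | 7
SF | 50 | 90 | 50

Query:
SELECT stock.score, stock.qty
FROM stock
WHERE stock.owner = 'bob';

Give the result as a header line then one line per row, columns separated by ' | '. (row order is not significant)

== RESULT ==
stock.score | stock.qty
50 | 5
90 | 7

Derivation:
After WHERE (2 rows):
stock.qty | stock.owner | stock.score | stock.rank
5 | bob | 50 | 9
7 | bob | 90 | 8
After SELECT (2 rows):
stock.score | stock.qty
50 | 5
90 | 7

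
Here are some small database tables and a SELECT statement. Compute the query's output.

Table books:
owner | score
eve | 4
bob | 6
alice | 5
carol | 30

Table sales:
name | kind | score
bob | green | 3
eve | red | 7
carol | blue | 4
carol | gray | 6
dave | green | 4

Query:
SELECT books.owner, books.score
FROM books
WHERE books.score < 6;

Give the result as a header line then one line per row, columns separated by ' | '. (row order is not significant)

== RESULT ==
books.owner | books.score
eve | 4
alice | 5

Derivation:
After WHERE (2 rows):
books.owner | books.score
eve | 4
alice | 5
After SELECT (2 rows):
books.owner | books.score
eve | 4
alice | 5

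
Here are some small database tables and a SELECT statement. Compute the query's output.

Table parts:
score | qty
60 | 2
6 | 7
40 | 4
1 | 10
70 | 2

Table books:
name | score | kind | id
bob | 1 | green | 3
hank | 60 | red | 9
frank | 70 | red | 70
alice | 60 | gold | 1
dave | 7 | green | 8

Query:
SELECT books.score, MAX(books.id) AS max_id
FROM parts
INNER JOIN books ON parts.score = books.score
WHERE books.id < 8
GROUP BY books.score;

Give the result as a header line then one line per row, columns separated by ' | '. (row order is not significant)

After JOIN books (4 rows):
parts.score | parts.qty | books.name | books.score | books.kind | books.id
60 | 2 | hank | 60 | red | 9
60 | 2 | alice | 60 | gold | 1
1 | 10 | bob | 1 | green | 3
70 | 2 | frank | 70 | red | 70
After WHERE (2 rows):
parts.score | parts.qty | books.name | books.score | books.kind | books.id
60 | 2 | alice | 60 | gold | 1
1 | 10 | bob | 1 | green | 3
After GROUP BY (2 rows):
books.score | max_id
60 | 1
1 | 3

== RESULT ==
books.score | max_id
60 | 1
1 | 3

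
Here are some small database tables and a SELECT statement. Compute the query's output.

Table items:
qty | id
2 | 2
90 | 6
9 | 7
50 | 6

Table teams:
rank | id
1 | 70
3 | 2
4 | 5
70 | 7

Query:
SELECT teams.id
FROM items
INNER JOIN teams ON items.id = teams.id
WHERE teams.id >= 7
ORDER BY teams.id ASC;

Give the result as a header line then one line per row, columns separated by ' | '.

After JOIN teams (2 rows):
items.qty | items.id | teams.rank | teams.id
2 | 2 | 3 | 2
9 | 7 | 70 | 7
After WHERE (1 rows):
items.qty | items.id | teams.rank | teams.id
9 | 7 | 70 | 7
After SELECT (1 rows):
teams.id
7
After ORDER BY (1 rows):
teams.id
7

== RESULT ==
teams.id
7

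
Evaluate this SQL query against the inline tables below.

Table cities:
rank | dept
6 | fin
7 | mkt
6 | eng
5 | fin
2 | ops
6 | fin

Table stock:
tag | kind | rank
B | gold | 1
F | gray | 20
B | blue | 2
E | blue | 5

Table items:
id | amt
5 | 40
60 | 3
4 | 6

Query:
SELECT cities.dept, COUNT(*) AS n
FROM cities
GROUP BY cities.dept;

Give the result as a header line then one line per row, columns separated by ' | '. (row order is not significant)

== RESULT ==
cities.dept | n
fin | 3
mkt | 1
eng | 1
ops | 1

Derivation:
After GROUP BY (4 rows):
cities.dept | n
fin | 3
mkt | 1
eng | 1
ops | 1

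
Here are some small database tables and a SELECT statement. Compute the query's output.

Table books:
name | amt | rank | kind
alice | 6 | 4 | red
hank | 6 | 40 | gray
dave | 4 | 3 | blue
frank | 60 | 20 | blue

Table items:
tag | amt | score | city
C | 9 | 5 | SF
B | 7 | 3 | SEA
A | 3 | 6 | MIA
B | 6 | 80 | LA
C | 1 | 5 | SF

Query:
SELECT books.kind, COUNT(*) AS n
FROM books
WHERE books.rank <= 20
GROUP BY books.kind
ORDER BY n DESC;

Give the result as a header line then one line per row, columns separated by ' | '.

After WHERE (3 rows):
books.name | books.amt | books.rank | books.kind
alice | 6 | 4 | red
dave | 4 | 3 | blue
frank | 60 | 20 | blue
After GROUP BY (2 rows):
books.kind | n
red | 1
blue | 2
After ORDER BY (2 rows):
books.kind | n
blue | 2
red | 1

== RESULT ==
books.kind | n
blue | 2
red | 1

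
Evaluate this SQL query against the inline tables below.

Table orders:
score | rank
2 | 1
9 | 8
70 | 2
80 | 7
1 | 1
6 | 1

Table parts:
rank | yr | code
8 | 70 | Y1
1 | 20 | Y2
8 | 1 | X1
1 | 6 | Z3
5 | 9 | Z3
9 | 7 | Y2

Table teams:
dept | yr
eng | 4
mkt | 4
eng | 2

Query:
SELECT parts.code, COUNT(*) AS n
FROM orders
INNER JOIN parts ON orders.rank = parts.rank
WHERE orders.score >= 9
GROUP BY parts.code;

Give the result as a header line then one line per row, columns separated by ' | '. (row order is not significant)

== RESULT ==
parts.code | n
Y1 | 1
X1 | 1

Derivation:
After JOIN parts (8 rows):
orders.score | orders.rank | parts.rank | parts.yr | parts.code
2 | 1 | 1 | 20 | Y2
2 | 1 | 1 | 6 | Z3
9 | 8 | 8 | 70 | Y1
9 | 8 | 8 | 1 | X1
1 | 1 | 1 | 20 | Y2
1 | 1 | 1 | 6 | Z3
6 | 1 | 1 | 20 | Y2
6 | 1 | 1 | 6 | Z3
After WHERE (2 rows):
orders.score | orders.rank | parts.rank | parts.yr | parts.code
9 | 8 | 8 | 70 | Y1
9 | 8 | 8 | 1 | X1
After GROUP BY (2 rows):
parts.code | n
Y1 | 1
X1 | 1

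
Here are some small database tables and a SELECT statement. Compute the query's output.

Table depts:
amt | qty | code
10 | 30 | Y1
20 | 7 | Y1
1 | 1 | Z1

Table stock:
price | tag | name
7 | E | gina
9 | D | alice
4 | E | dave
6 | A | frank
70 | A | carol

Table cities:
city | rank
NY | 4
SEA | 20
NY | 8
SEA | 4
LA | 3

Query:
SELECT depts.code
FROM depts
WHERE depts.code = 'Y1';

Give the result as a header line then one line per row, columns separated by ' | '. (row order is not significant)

== RESULT ==
depts.code
Y1
Y1

Derivation:
After WHERE (2 rows):
depts.amt | depts.qty | depts.code
10 | 30 | Y1
20 | 7 | Y1
After SELECT (2 rows):
depts.code
Y1
Y1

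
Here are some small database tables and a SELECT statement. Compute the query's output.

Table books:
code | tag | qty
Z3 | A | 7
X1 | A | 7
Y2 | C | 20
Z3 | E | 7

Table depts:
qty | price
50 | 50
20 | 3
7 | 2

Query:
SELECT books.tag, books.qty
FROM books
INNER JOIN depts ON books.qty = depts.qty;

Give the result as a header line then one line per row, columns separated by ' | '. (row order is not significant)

After JOIN depts (4 rows):
books.code | books.tag | books.qty | depts.qty | depts.price
Z3 | A | 7 | 7 | 2
X1 | A | 7 | 7 | 2
Y2 | C | 20 | 20 | 3
Z3 | E | 7 | 7 | 2
After SELECT (4 rows):
books.tag | books.qty
A | 7
A | 7
C | 20
E | 7

== RESULT ==
books.tag | books.qty
A | 7
A | 7
C | 20
E | 7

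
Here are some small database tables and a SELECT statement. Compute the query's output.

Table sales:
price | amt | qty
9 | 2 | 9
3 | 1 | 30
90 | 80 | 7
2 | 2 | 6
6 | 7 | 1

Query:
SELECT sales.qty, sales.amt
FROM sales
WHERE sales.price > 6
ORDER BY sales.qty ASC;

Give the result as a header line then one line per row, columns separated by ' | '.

After WHERE (2 rows):
sales.price | sales.amt | sales.qty
9 | 2 | 9
90 | 80 | 7
After SELECT (2 rows):
sales.qty | sales.amt
9 | 2
7 | 80
After ORDER BY (2 rows):
sales.qty | sales.amt
7 | 80
9 | 2

== RESULT ==
sales.qty | sales.amt
7 | 80
9 | 2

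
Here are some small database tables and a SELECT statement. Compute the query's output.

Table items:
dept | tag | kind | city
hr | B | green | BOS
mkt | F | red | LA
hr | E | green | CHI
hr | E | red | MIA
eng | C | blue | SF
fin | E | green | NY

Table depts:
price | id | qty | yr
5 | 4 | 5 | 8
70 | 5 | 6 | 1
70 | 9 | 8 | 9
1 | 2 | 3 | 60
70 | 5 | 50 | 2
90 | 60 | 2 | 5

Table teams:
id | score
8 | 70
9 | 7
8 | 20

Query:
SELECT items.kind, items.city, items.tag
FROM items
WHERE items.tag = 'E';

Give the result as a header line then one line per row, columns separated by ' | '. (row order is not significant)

== RESULT ==
items.kind | items.city | items.tag
green | CHI | E
red | MIA | E
green | NY | E

Derivation:
After WHERE (3 rows):
items.dept | items.tag | items.kind | items.city
hr | E | green | CHI
hr | E | red | MIA
fin | E | green | NY
After SELECT (3 rows):
items.kind | items.city | items.tag
green | CHI | E
red | MIA | E
green | NY | E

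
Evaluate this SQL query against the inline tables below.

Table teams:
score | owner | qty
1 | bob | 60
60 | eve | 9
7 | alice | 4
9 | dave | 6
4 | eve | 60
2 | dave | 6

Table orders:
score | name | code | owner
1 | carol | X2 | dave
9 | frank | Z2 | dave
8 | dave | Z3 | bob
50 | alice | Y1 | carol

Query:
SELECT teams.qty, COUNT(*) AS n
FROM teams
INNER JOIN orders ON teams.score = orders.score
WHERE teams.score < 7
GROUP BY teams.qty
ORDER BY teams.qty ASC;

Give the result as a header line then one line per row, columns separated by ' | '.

== RESULT ==
teams.qty | n
60 | 1

Derivation:
After JOIN orders (2 rows):
teams.score | teams.owner | teams.qty | orders.score | orders.name | orders.code | orders.owner
1 | bob | 60 | 1 | carol | X2 | dave
9 | dave | 6 | 9 | frank | Z2 | dave
After WHERE (1 rows):
teams.score | teams.owner | teams.qty | orders.score | orders.name | orders.code | orders.owner
1 | bob | 60 | 1 | carol | X2 | dave
After GROUP BY (1 rows):
teams.qty | n
60 | 1
After ORDER BY (1 rows):
teams.qty | n
60 | 1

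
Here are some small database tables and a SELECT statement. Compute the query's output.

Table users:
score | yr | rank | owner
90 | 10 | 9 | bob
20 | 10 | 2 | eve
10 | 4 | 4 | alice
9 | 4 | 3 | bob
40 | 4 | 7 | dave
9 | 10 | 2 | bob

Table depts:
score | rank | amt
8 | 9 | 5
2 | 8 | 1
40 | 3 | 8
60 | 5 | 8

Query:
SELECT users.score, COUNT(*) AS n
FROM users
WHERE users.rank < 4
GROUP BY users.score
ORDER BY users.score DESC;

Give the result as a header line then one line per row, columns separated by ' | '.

== RESULT ==
users.score | n
20 | 1
9 | 2

Derivation:
After WHERE (3 rows):
users.score | users.yr | users.rank | users.owner
20 | 10 | 2 | eve
9 | 4 | 3 | bob
9 | 10 | 2 | bob
After GROUP BY (2 rows):
users.score | n
20 | 1
9 | 2
After ORDER BY (2 rows):
users.score | n
20 | 1
9 | 2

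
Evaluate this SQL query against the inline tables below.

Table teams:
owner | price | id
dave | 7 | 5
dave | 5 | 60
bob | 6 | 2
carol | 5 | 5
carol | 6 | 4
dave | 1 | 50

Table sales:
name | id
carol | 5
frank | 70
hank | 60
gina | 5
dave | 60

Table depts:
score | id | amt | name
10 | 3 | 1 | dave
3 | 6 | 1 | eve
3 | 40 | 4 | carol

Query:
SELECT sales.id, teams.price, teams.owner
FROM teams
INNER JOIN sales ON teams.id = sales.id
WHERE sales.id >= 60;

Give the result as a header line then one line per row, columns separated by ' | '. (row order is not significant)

After JOIN sales (6 rows):
teams.owner | teams.price | teams.id | sales.name | sales.id
dave | 7 | 5 | carol | 5
dave | 7 | 5 | gina | 5
dave | 5 | 60 | hank | 60
dave | 5 | 60 | dave | 60
carol | 5 | 5 | carol | 5
carol | 5 | 5 | gina | 5
After WHERE (2 rows):
teams.owner | teams.price | teams.id | sales.name | sales.id
dave | 5 | 60 | hank | 60
dave | 5 | 60 | dave | 60
After SELECT (2 rows):
sales.id | teams.price | teams.owner
60 | 5 | dave
60 | 5 | dave

== RESULT ==
sales.id | teams.price | teams.owner
60 | 5 | dave
60 | 5 | dave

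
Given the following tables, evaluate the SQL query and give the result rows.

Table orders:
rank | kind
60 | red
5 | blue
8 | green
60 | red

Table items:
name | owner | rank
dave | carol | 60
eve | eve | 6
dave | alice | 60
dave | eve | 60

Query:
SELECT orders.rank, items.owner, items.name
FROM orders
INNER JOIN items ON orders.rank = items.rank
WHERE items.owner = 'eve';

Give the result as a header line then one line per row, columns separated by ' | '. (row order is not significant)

After JOIN items (6 rows):
orders.rank | orders.kind | items.name | items.owner | items.rank
60 | red | dave | carol | 60
60 | red | dave | alice | 60
60 | red | dave | eve | 60
60 | red | dave | carol | 60
60 | red | dave | alice | 60
60 | red | dave | eve | 60
After WHERE (2 rows):
orders.rank | orders.kind | items.name | items.owner | items.rank
60 | red | dave | eve | 60
60 | red | dave | eve | 60
After SELECT (2 rows):
orders.rank | items.owner | items.name
60 | eve | dave
60 | eve | dave

== RESULT ==
orders.rank | items.owner | items.name
60 | eve | dave
60 | eve | dave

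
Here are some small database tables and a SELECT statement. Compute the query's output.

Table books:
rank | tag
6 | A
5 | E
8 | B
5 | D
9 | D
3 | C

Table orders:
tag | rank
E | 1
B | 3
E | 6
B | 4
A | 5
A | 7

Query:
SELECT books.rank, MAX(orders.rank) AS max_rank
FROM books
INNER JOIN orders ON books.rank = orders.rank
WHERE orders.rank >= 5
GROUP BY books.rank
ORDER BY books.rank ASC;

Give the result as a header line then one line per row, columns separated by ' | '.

After JOIN orders (4 rows):
books.rank | books.tag | orders.tag | orders.rank
6 | A | E | 6
5 | E | A | 5
5 | D | A | 5
3 | C | B | 3
After WHERE (3 rows):
books.rank | books.tag | orders.tag | orders.rank
6 | A | E | 6
5 | E | A | 5
5 | D | A | 5
After GROUP BY (2 rows):
books.rank | max_rank
6 | 6
5 | 5
After ORDER BY (2 rows):
books.rank | max_rank
5 | 5
6 | 6

== RESULT ==
books.rank | max_rank
5 | 5
6 | 6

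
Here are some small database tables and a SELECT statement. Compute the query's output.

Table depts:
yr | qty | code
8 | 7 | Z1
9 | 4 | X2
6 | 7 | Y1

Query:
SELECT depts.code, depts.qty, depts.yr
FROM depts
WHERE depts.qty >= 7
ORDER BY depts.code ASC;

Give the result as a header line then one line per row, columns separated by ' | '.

After WHERE (2 rows):
depts.yr | depts.qty | depts.code
8 | 7 | Z1
6 | 7 | Y1
After SELECT (2 rows):
depts.code | depts.qty | depts.yr
Z1 | 7 | 8
Y1 | 7 | 6
After ORDER BY (2 rows):
depts.code | depts.qty | depts.yr
Y1 | 7 | 6
Z1 | 7 | 8

== RESULT ==
depts.code | depts.qty | depts.yr
Y1 | 7 | 6
Z1 | 7 | 8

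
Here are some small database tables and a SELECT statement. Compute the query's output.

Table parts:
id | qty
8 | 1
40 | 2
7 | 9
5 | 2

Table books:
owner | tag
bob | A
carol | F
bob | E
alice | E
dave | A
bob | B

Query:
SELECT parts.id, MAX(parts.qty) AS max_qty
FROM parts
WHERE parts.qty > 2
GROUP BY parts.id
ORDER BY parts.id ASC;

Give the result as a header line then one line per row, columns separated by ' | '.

== RESULT ==
parts.id | max_qty
7 | 9

Derivation:
After WHERE (1 rows):
parts.id | parts.qty
7 | 9
After GROUP BY (1 rows):
parts.id | max_qty
7 | 9
After ORDER BY (1 rows):
parts.id | max_qty
7 | 9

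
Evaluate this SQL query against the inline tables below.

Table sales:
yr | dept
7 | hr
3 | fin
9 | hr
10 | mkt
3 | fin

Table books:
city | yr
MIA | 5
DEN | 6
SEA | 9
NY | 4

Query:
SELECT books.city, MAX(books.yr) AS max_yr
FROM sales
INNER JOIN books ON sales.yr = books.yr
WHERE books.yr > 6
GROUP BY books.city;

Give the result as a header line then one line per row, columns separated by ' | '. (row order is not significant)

After JOIN books (1 rows):
sales.yr | sales.dept | books.city | books.yr
9 | hr | SEA | 9
After WHERE (1 rows):
sales.yr | sales.dept | books.city | books.yr
9 | hr | SEA | 9
After GROUP BY (1 rows):
books.city | max_yr
SEA | 9

== RESULT ==
books.city | max_yr
SEA | 9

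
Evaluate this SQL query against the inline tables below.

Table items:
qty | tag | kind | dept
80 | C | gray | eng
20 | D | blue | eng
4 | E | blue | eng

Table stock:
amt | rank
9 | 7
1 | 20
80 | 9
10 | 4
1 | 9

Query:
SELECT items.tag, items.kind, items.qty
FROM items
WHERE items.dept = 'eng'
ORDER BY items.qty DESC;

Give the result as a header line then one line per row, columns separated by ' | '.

After WHERE (3 rows):
items.qty | items.tag | items.kind | items.dept
80 | C | gray | eng
20 | D | blue | eng
4 | E | blue | eng
After SELECT (3 rows):
items.tag | items.kind | items.qty
C | gray | 80
D | blue | 20
E | blue | 4
After ORDER BY (3 rows):
items.tag | items.kind | items.qty
C | gray | 80
D | blue | 20
E | blue | 4

== RESULT ==
items.tag | items.kind | items.qty
C | gray | 80
D | blue | 20
E | blue | 4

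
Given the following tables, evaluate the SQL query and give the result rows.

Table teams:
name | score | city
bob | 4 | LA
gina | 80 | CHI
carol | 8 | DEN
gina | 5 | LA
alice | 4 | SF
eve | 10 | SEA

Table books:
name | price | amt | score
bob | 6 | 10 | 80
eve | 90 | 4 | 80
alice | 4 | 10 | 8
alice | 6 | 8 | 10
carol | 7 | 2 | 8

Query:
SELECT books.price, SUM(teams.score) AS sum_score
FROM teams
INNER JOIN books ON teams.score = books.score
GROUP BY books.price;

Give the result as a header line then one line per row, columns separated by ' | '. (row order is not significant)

After JOIN books (5 rows):
teams.name | teams.score | teams.city | books.name | books.price | books.amt | books.score
gina | 80 | CHI | bob | 6 | 10 | 80
gina | 80 | CHI | eve | 90 | 4 | 80
carol | 8 | DEN | alice | 4 | 10 | 8
carol | 8 | DEN | carol | 7 | 2 | 8
eve | 10 | SEA | alice | 6 | 8 | 10
After GROUP BY (4 rows):
books.price | sum_score
6 | 90
90 | 80
4 | 8
7 | 8

== RESULT ==
books.price | sum_score
6 | 90
90 | 80
4 | 8
7 | 8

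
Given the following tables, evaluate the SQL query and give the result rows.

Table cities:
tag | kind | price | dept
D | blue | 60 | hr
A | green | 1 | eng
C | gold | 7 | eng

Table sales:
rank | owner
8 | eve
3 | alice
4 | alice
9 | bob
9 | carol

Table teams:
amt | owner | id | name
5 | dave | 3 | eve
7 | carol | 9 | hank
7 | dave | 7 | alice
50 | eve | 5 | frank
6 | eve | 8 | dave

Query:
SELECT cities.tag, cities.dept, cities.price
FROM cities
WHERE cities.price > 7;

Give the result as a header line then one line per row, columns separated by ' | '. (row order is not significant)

== RESULT ==
cities.tag | cities.dept | cities.price
D | hr | 60

Derivation:
After WHERE (1 rows):
cities.tag | cities.kind | cities.price | cities.dept
D | blue | 60 | hr
After SELECT (1 rows):
cities.tag | cities.dept | cities.price
D | hr | 60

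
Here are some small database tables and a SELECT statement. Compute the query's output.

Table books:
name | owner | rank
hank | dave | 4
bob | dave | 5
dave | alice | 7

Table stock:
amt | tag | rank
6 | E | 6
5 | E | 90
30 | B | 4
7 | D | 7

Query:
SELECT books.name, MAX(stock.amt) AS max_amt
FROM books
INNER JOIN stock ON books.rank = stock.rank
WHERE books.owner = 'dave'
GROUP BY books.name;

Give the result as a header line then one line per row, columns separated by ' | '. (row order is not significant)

== RESULT ==
books.name | max_amt
hank | 30

Derivation:
After JOIN stock (2 rows):
books.name | books.owner | books.rank | stock.amt | stock.tag | stock.rank
hank | dave | 4 | 30 | B | 4
dave | alice | 7 | 7 | D | 7
After WHERE (1 rows):
books.name | books.owner | books.rank | stock.amt | stock.tag | stock.rank
hank | dave | 4 | 30 | B | 4
After GROUP BY (1 rows):
books.name | max_amt
hank | 30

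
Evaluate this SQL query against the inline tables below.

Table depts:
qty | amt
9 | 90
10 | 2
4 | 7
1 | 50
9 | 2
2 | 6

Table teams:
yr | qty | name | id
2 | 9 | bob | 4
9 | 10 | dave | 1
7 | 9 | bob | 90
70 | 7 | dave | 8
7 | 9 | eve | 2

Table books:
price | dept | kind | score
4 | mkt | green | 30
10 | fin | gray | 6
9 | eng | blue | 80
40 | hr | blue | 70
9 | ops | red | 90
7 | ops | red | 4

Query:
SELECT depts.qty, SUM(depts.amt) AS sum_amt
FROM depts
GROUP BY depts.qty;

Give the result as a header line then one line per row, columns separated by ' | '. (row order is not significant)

== RESULT ==
depts.qty | sum_amt
9 | 92
10 | 2
4 | 7
1 | 50
2 | 6

Derivation:
After GROUP BY (5 rows):
depts.qty | sum_amt
9 | 92
10 | 2
4 | 7
1 | 50
2 | 6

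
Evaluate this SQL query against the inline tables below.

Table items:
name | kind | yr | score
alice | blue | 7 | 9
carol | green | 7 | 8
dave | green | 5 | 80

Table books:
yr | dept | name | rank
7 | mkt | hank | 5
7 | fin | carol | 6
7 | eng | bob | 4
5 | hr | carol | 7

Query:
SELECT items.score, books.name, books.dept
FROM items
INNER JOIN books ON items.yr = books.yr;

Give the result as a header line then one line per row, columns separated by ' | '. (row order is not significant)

== RESULT ==
items.score | books.name | books.dept
9 | hank | mkt
9 | carol | fin
9 | bob | eng
8 | hank | mkt
8 | carol | fin
8 | bob | eng
80 | carol | hr

Derivation:
After JOIN books (7 rows):
items.name | items.kind | items.yr | items.score | books.yr | books.dept | books.name | books.rank
alice | blue | 7 | 9 | 7 | mkt | hank | 5
alice | blue | 7 | 9 | 7 | fin | carol | 6
alice | blue | 7 | 9 | 7 | eng | bob | 4
carol | green | 7 | 8 | 7 | mkt | hank | 5
carol | green | 7 | 8 | 7 | fin | carol | 6
carol | green | 7 | 8 | 7 | eng | bob | 4
dave | green | 5 | 80 | 5 | hr | carol | 7
After SELECT (7 rows):
items.score | books.name | books.dept
9 | hank | mkt
9 | carol | fin
9 | bob | eng
8 | hank | mkt
8 | carol | fin
8 | bob | eng
80 | carol | hr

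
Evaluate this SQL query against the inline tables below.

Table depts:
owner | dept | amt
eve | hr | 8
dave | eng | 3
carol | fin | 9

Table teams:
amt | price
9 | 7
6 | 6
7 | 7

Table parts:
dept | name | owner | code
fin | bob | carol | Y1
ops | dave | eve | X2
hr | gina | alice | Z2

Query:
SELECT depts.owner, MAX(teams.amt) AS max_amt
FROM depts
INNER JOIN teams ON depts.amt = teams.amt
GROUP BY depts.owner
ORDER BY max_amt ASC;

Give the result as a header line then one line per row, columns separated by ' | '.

After JOIN teams (1 rows):
depts.owner | depts.dept | depts.amt | teams.amt | teams.price
carol | fin | 9 | 9 | 7
After GROUP BY (1 rows):
depts.owner | max_amt
carol | 9
After ORDER BY (1 rows):
depts.owner | max_amt
carol | 9

== RESULT ==
depts.owner | max_amt
carol | 9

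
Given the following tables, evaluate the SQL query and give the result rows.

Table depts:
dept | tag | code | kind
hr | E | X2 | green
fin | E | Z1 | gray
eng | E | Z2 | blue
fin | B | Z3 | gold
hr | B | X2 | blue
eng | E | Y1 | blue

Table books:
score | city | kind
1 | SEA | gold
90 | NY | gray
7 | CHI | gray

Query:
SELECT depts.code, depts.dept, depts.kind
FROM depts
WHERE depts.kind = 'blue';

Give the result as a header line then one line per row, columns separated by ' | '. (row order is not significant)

== RESULT ==
depts.code | depts.dept | depts.kind
Z2 | eng | blue
X2 | hr | blue
Y1 | eng | blue

Derivation:
After WHERE (3 rows):
depts.dept | depts.tag | depts.code | depts.kind
eng | E | Z2 | blue
hr | B | X2 | blue
eng | E | Y1 | blue
After SELECT (3 rows):
depts.code | depts.dept | depts.kind
Z2 | eng | blue
X2 | hr | blue
Y1 | eng | blue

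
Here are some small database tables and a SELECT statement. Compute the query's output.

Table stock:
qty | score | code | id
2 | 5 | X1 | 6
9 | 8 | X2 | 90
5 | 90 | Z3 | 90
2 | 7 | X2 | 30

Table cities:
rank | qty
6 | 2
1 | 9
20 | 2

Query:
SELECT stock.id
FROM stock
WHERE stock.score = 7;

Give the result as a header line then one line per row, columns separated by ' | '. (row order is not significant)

== RESULT ==
stock.id
30

Derivation:
After WHERE (1 rows):
stock.qty | stock.score | stock.code | stock.id
2 | 7 | X2 | 30
After SELECT (1 rows):
stock.id
30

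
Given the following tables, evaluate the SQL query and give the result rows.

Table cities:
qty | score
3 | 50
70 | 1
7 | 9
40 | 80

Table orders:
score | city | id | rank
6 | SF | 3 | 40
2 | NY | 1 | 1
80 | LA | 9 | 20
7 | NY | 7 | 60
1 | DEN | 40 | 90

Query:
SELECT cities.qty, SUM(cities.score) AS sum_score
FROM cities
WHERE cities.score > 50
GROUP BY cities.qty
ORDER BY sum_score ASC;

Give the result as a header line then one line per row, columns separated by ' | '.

After WHERE (1 rows):
cities.qty | cities.score
40 | 80
After GROUP BY (1 rows):
cities.qty | sum_score
40 | 80
After ORDER BY (1 rows):
cities.qty | sum_score
40 | 80

== RESULT ==
cities.qty | sum_score
40 | 80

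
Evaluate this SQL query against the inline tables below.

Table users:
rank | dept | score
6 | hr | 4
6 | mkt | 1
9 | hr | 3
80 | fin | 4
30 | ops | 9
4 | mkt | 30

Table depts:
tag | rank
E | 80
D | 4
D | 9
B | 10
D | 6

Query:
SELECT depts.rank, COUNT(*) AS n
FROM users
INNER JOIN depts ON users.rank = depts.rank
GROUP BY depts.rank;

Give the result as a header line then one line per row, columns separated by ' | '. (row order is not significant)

== RESULT ==
depts.rank | n
6 | 2
9 | 1
80 | 1
4 | 1

Derivation:
After JOIN depts (5 rows):
users.rank | users.dept | users.score | depts.tag | depts.rank
6 | hr | 4 | D | 6
6 | mkt | 1 | D | 6
9 | hr | 3 | D | 9
80 | fin | 4 | E | 80
4 | mkt | 30 | D | 4
After GROUP BY (4 rows):
depts.rank | n
6 | 2
9 | 1
80 | 1
4 | 1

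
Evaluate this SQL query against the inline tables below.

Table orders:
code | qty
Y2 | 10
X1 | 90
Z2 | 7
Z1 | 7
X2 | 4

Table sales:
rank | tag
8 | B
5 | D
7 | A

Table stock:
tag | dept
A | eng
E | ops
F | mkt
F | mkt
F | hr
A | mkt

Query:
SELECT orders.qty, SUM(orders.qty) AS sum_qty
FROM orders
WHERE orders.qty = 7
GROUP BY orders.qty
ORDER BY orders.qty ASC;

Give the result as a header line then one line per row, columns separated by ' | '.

After WHERE (2 rows):
orders.code | orders.qty
Z2 | 7
Z1 | 7
After GROUP BY (1 rows):
orders.qty | sum_qty
7 | 14
After ORDER BY (1 rows):
orders.qty | sum_qty
7 | 14

== RESULT ==
orders.qty | sum_qty
7 | 14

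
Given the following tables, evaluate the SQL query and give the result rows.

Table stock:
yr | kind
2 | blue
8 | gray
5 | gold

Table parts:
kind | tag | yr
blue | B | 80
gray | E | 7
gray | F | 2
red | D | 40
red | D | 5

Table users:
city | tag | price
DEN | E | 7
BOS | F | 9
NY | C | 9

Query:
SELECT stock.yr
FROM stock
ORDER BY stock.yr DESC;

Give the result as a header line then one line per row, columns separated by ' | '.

== RESULT ==
stock.yr
8
5
2

Derivation:
After SELECT (3 rows):
stock.yr
2
8
5
After ORDER BY (3 rows):
stock.yr
8
5
2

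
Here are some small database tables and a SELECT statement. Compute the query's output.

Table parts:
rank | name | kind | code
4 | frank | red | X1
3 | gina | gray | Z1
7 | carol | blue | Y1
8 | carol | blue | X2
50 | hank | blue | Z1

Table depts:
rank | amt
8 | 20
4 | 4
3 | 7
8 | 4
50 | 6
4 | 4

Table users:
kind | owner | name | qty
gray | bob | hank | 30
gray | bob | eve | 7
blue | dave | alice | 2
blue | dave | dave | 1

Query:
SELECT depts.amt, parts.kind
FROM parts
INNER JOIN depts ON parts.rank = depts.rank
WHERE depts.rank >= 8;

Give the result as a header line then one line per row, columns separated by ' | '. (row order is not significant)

== RESULT ==
depts.amt | parts.kind
20 | blue
4 | blue
6 | blue

Derivation:
After JOIN depts (6 rows):
parts.rank | parts.name | parts.kind | parts.code | depts.rank | depts.amt
4 | frank | red | X1 | 4 | 4
4 | frank | red | X1 | 4 | 4
3 | gina | gray | Z1 | 3 | 7
8 | carol | blue | X2 | 8 | 20
8 | carol | blue | X2 | 8 | 4
50 | hank | blue | Z1 | 50 | 6
After WHERE (3 rows):
parts.rank | parts.name | parts.kind | parts.code | depts.rank | depts.amt
8 | carol | blue | X2 | 8 | 20
8 | carol | blue | X2 | 8 | 4
50 | hank | blue | Z1 | 50 | 6
After SELECT (3 rows):
depts.amt | parts.kind
20 | blue
4 | blue
6 | blue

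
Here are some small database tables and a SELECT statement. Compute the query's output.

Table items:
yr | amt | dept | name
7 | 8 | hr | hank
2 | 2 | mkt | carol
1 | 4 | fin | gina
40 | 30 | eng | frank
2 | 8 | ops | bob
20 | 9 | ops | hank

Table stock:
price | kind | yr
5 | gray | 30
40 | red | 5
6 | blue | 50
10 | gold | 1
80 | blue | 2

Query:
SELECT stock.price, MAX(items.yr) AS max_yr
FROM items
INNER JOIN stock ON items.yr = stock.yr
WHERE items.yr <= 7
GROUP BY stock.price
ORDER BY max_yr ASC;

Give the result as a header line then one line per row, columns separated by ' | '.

== RESULT ==
stock.price | max_yr
10 | 1
80 | 2

Derivation:
After JOIN stock (3 rows):
items.yr | items.amt | items.dept | items.name | stock.price | stock.kind | stock.yr
2 | 2 | mkt | carol | 80 | blue | 2
1 | 4 | fin | gina | 10 | gold | 1
2 | 8 | ops | bob | 80 | blue | 2
After WHERE (3 rows):
items.yr | items.amt | items.dept | items.name | stock.price | stock.kind | stock.yr
2 | 2 | mkt | carol | 80 | blue | 2
1 | 4 | fin | gina | 10 | gold | 1
2 | 8 | ops | bob | 80 | blue | 2
After GROUP BY (2 rows):
stock.price | max_yr
80 | 2
10 | 1
After ORDER BY (2 rows):
stock.price | max_yr
10 | 1
80 | 2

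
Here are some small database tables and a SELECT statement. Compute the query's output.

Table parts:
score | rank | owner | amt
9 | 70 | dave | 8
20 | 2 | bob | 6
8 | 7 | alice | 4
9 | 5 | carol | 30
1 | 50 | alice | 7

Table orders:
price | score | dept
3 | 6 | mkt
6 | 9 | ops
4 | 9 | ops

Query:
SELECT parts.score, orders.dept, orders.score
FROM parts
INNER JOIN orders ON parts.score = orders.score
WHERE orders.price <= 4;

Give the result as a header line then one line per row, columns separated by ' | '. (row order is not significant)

After JOIN orders (4 rows):
parts.score | parts.rank | parts.owner | parts.amt | orders.price | orders.score | orders.dept
9 | 70 | dave | 8 | 6 | 9 | ops
9 | 70 | dave | 8 | 4 | 9 | ops
9 | 5 | carol | 30 | 6 | 9 | ops
9 | 5 | carol | 30 | 4 | 9 | ops
After WHERE (2 rows):
parts.score | parts.rank | parts.owner | parts.amt | orders.price | orders.score | orders.dept
9 | 70 | dave | 8 | 4 | 9 | ops
9 | 5 | carol | 30 | 4 | 9 | ops
After SELECT (2 rows):
parts.score | orders.dept | orders.score
9 | ops | 9
9 | ops | 9

== RESULT ==
parts.score | orders.dept | orders.score
9 | ops | 9
9 | ops | 9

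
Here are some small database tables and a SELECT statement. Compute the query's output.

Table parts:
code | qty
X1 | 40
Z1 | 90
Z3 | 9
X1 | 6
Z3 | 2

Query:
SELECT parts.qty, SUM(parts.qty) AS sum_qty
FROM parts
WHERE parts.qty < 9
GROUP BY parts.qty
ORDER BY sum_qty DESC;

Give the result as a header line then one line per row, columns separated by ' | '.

After WHERE (2 rows):
parts.code | parts.qty
X1 | 6
Z3 | 2
After GROUP BY (2 rows):
parts.qty | sum_qty
6 | 6
2 | 2
After ORDER BY (2 rows):
parts.qty | sum_qty
6 | 6
2 | 2

== RESULT ==
parts.qty | sum_qty
6 | 6
2 | 2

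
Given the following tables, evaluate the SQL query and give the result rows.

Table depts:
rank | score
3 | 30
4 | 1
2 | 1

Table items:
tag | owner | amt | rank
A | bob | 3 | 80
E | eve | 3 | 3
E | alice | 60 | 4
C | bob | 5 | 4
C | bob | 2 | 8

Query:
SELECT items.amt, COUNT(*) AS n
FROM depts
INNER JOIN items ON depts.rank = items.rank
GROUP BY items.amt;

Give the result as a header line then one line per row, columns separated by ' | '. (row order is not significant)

After JOIN items (3 rows):
depts.rank | depts.score | items.tag | items.owner | items.amt | items.rank
3 | 30 | E | eve | 3 | 3
4 | 1 | E | alice | 60 | 4
4 | 1 | C | bob | 5 | 4
After GROUP BY (3 rows):
items.amt | n
3 | 1
60 | 1
5 | 1

== RESULT ==
items.amt | n
3 | 1
60 | 1
5 | 1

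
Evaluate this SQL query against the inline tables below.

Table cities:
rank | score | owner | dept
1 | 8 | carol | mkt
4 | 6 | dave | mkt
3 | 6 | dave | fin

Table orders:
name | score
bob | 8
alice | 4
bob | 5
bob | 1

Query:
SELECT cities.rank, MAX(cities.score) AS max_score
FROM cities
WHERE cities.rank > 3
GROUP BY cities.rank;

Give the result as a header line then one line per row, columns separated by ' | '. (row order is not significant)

After WHERE (1 rows):
cities.rank | cities.score | cities.owner | cities.dept
4 | 6 | dave | mkt
After GROUP BY (1 rows):
cities.rank | max_score
4 | 6

== RESULT ==
cities.rank | max_score
4 | 6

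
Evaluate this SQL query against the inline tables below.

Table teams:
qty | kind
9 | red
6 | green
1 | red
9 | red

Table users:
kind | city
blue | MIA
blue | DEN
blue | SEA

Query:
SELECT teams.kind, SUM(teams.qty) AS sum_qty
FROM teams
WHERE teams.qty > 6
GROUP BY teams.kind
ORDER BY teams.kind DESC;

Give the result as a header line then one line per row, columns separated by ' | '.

== RESULT ==
teams.kind | sum_qty
red | 18

Derivation:
After WHERE (2 rows):
teams.qty | teams.kind
9 | red
9 | red
After GROUP BY (1 rows):
teams.kind | sum_qty
red | 18
After ORDER BY (1 rows):
teams.kind | sum_qty
red | 18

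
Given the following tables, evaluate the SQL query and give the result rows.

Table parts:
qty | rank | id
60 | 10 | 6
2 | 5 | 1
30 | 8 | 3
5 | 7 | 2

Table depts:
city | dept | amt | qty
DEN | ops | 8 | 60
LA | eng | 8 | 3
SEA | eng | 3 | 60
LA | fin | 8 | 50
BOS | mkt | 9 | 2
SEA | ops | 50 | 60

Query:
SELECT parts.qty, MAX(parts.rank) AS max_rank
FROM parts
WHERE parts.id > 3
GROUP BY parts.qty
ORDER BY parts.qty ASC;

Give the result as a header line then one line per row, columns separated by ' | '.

== RESULT ==
parts.qty | max_rank
60 | 10

Derivation:
After WHERE (1 rows):
parts.qty | parts.rank | parts.id
60 | 10 | 6
After GROUP BY (1 rows):
parts.qty | max_rank
60 | 10
After ORDER BY (1 rows):
parts.qty | max_rank
60 | 10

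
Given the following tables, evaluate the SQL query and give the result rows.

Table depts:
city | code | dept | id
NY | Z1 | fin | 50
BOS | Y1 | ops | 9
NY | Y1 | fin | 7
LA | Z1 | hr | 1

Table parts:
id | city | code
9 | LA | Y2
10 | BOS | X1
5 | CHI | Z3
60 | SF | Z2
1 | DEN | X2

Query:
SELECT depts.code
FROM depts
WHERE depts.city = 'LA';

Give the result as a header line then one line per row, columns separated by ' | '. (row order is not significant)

== RESULT ==
depts.code
Z1

Derivation:
After WHERE (1 rows):
depts.city | depts.code | depts.dept | depts.id
LA | Z1 | hr | 1
After SELECT (1 rows):
depts.code
Z1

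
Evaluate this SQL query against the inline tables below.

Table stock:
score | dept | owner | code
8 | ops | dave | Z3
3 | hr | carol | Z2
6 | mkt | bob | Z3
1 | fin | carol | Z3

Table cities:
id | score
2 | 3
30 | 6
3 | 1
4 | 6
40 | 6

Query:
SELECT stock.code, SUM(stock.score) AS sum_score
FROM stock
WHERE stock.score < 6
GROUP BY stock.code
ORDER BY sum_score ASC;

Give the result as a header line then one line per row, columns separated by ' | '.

== RESULT ==
stock.code | sum_score
Z3 | 1
Z2 | 3

Derivation:
After WHERE (2 rows):
stock.score | stock.dept | stock.owner | stock.code
3 | hr | carol | Z2
1 | fin | carol | Z3
After GROUP BY (2 rows):
stock.code | sum_score
Z2 | 3
Z3 | 1
After ORDER BY (2 rows):
stock.code | sum_score
Z3 | 1
Z2 | 3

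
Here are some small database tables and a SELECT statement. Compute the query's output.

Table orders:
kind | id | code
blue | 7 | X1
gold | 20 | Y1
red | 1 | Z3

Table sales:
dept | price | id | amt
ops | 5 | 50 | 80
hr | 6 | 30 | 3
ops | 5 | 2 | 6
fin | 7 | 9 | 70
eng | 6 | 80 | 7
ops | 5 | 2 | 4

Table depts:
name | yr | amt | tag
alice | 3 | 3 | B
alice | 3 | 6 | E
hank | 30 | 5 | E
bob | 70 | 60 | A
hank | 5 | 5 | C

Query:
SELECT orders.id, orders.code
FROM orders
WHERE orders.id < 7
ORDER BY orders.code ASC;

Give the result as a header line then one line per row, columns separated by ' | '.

== RESULT ==
orders.id | orders.code
1 | Z3

Derivation:
After WHERE (1 rows):
orders.kind | orders.id | orders.code
red | 1 | Z3
After SELECT (1 rows):
orders.id | orders.code
1 | Z3
After ORDER BY (1 rows):
orders.id | orders.code
1 | Z3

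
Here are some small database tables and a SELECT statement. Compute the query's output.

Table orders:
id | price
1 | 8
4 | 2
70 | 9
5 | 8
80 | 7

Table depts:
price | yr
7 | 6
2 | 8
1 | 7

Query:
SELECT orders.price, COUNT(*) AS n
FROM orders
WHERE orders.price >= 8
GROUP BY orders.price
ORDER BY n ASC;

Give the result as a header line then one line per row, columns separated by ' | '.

After WHERE (3 rows):
orders.id | orders.price
1 | 8
70 | 9
5 | 8
After GROUP BY (2 rows):
orders.price | n
8 | 2
9 | 1
After ORDER BY (2 rows):
orders.price | n
9 | 1
8 | 2

== RESULT ==
orders.price | n
9 | 1
8 | 2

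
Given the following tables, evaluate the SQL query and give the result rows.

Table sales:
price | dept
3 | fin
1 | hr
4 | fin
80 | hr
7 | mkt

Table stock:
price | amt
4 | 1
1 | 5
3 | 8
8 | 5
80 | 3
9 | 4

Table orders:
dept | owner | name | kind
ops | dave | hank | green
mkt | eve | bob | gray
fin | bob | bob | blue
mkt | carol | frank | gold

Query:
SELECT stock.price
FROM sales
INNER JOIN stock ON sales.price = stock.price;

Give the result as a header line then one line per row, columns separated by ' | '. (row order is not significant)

After JOIN stock (4 rows):
sales.price | sales.dept | stock.price | stock.amt
3 | fin | 3 | 8
1 | hr | 1 | 5
4 | fin | 4 | 1
80 | hr | 80 | 3
After SELECT (4 rows):
stock.price
3
1
4
80

== RESULT ==
stock.price
3
1
4
80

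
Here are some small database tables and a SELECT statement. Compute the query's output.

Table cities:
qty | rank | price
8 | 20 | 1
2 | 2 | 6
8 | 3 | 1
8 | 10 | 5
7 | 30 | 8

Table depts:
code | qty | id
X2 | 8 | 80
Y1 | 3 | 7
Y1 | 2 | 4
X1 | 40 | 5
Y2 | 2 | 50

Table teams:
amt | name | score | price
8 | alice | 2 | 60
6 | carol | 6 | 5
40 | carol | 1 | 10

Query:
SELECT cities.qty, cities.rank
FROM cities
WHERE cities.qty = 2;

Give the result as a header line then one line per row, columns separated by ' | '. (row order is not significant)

== RESULT ==
cities.qty | cities.rank
2 | 2

Derivation:
After WHERE (1 rows):
cities.qty | cities.rank | cities.price
2 | 2 | 6
After SELECT (1 rows):
cities.qty | cities.rank
2 | 2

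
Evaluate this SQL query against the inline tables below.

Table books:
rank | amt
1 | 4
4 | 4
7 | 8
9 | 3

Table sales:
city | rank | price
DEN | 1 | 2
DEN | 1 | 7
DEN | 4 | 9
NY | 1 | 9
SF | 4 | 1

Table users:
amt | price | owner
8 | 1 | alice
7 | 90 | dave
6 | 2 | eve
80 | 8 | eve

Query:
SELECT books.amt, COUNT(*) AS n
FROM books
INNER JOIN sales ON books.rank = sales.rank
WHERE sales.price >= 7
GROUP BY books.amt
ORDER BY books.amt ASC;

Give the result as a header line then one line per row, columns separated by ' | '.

== RESULT ==
books.amt | n
4 | 3

Derivation:
After JOIN sales (5 rows):
books.rank | books.amt | sales.city | sales.rank | sales.price
1 | 4 | DEN | 1 | 2
1 | 4 | DEN | 1 | 7
1 | 4 | NY | 1 | 9
4 | 4 | DEN | 4 | 9
4 | 4 | SF | 4 | 1
After WHERE (3 rows):
books.rank | books.amt | sales.city | sales.rank | sales.price
1 | 4 | DEN | 1 | 7
1 | 4 | NY | 1 | 9
4 | 4 | DEN | 4 | 9
After GROUP BY (1 rows):
books.amt | n
4 | 3
After ORDER BY (1 rows):
books.amt | n
4 | 3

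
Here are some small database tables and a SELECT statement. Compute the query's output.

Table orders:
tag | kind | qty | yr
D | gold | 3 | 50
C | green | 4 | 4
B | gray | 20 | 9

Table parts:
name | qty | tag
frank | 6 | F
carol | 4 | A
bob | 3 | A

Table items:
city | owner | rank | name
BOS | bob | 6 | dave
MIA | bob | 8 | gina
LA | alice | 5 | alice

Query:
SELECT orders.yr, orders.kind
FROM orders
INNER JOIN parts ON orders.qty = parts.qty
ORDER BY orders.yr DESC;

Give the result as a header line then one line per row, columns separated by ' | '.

== RESULT ==
orders.yr | orders.kind
50 | gold
4 | green

Derivation:
After JOIN parts (2 rows):
orders.tag | orders.kind | orders.qty | orders.yr | parts.name | parts.qty | parts.tag
D | gold | 3 | 50 | bob | 3 | A
C | green | 4 | 4 | carol | 4 | A
After SELECT (2 rows):
orders.yr | orders.kind
50 | gold
4 | green
After ORDER BY (2 rows):
orders.yr | orders.kind
50 | gold
4 | green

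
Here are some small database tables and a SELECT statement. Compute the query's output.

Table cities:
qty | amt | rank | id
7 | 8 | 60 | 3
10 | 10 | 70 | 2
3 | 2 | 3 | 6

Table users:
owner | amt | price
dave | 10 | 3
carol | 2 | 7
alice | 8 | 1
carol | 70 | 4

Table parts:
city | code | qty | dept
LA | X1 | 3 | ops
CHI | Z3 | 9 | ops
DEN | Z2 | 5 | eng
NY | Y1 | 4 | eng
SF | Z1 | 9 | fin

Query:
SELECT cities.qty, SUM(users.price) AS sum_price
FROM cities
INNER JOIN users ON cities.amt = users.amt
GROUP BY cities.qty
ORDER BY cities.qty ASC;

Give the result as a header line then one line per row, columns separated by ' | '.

After JOIN users (3 rows):
cities.qty | cities.amt | cities.rank | cities.id | users.owner | users.amt | users.price
7 | 8 | 60 | 3 | alice | 8 | 1
10 | 10 | 70 | 2 | dave | 10 | 3
3 | 2 | 3 | 6 | carol | 2 | 7
After GROUP BY (3 rows):
cities.qty | sum_price
7 | 1
10 | 3
3 | 7
After ORDER BY (3 rows):
cities.qty | sum_price
3 | 7
7 | 1
10 | 3

== RESULT ==
cities.qty | sum_price
3 | 7
7 | 1
10 | 3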